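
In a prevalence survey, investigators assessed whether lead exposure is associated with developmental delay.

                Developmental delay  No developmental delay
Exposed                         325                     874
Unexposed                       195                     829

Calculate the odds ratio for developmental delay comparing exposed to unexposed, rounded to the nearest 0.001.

1.581

Cells: a = 325, b = 874, c = 195, d = 829.
OR = (a·d)/(b·c) = (325 × 829) / (874 × 195) = 269425 / 170430 = 1.58085
The odds of developmental delay are about 1.58 times as high in the exposed group.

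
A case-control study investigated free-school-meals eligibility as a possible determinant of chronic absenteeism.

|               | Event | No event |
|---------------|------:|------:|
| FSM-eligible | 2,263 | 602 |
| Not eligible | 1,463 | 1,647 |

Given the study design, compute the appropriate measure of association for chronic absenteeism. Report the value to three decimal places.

Cells: a = 2263, b = 602, c = 1463, d = 1647.
This is a case-control study: participants were sampled on outcome status, so risks in the source population cannot be estimated directly — relative risk is not valid here. The odds ratio is the appropriate measure.
OR = (a·d)/(b·c) = (2263 × 1647) / (602 × 1463) = 3727161 / 880726 = 4.23192

4.232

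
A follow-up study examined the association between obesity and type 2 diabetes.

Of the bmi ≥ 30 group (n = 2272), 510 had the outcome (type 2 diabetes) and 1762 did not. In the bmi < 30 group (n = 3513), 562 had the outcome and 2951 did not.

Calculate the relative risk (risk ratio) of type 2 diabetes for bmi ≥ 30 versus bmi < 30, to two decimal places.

1.40

From the description: a = 510, b = 1762, c = 562, d = 2951.
Risk in exposed = 510/2272 = 0.22447; risk in unexposed = 562/3513 = 0.15998.
RR = 0.22447 / 0.15998 = 1.40315
The risk among the exposed is 1.40 times that among the unexposed.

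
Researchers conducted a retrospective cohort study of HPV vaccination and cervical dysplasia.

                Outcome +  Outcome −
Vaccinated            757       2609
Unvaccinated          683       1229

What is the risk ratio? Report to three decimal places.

0.630

Cells: a = 757, b = 2609, c = 683, d = 1229.
Risk in exposed = 757/3366 = 0.22490; risk in unexposed = 683/1912 = 0.35722.
RR = 0.22490 / 0.35722 = 0.62958
The risk is 37% lower among the exposed than among the unexposed.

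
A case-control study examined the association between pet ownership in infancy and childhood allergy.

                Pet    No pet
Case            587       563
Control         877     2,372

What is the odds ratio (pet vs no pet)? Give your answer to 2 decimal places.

2.82

Reading the table with exposure as columns: a = 587 (Pet, case), b = 877 (Pet, non-case), c = 563 (No pet, case), d = 2372.
OR = (a·d)/(b·c) = (587 × 2372) / (877 × 563) = 1392364 / 493751 = 2.81997
The odds of childhood allergy are about 2.82 times as high in the pet group.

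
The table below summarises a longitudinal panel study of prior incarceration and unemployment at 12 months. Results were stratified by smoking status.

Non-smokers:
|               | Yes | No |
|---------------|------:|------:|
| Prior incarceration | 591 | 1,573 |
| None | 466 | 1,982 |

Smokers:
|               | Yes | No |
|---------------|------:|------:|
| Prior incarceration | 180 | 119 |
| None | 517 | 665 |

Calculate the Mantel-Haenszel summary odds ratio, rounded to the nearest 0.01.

OR_MH = Σ(aᵢdᵢ/nᵢ) / Σ(bᵢcᵢ/nᵢ), where nᵢ is the stratum total.
Stratum 1 (Non-smokers): n = 4612; a·d/n = 591·1982/4612 = 253.9814; b·c/n = 1573·466/4612 = 158.9371
Stratum 2 (Smokers): n = 1481; a·d/n = 180·665/1481 = 80.8238; b·c/n = 119·517/1481 = 41.5415
OR_MH = (253.9814 + 80.8238) / (158.9371 + 41.5415) = 334.8051 / 200.4786 = 1.67003

1.67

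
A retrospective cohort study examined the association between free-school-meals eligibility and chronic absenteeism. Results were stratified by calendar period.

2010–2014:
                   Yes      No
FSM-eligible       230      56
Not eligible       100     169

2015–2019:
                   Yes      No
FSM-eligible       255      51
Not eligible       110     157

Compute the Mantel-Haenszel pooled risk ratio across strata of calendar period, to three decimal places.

2.088

RR_MH = Σ(aᵢ·n₀ᵢ/nᵢ) / Σ(cᵢ·n₁ᵢ/nᵢ), with n₁ᵢ = aᵢ+bᵢ (exposed), n₀ᵢ = cᵢ+dᵢ (unexposed), nᵢ = n₁ᵢ+n₀ᵢ.
Stratum 1 (2010–2014): n₁ = 286, n₀ = 269, n = 555; a·n₀/n = 230·269/555 = 111.4775; c·n₁/n = 100·286/555 = 51.5315
Stratum 2 (2015–2019): n₁ = 306, n₀ = 267, n = 573; a·n₀/n = 255·267/573 = 118.8220; c·n₁/n = 110·306/573 = 58.7435
RR_MH = (111.4775 + 118.8220) / (51.5315 + 58.7435) = 230.2995 / 110.2750 = 2.08841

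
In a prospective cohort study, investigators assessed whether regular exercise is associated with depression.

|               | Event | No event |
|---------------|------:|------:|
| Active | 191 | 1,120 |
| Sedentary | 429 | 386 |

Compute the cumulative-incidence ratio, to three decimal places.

Cells: a = 191, b = 1120, c = 429, d = 386.
Risk in exposed = 191/1311 = 0.14569; risk in unexposed = 429/815 = 0.52638.
RR = 0.14569 / 0.52638 = 0.27678
The risk is 72% lower among the exposed than among the unexposed.

0.277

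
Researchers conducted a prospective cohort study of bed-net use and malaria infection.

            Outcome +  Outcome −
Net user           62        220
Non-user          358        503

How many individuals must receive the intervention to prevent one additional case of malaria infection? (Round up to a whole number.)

Risk in treated group = 62/282 = 0.21986; risk in control = 358/861 = 0.41580.
Absolute risk reduction = 0.41580 − 0.21986 = 0.19594
NNT = 1 / ARR = 1 / 0.19594 = 5.104 → round up → 6

6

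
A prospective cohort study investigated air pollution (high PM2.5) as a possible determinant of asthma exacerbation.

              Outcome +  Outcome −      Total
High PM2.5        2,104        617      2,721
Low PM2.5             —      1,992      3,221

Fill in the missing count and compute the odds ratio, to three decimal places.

5.527

The missing cell is in the unexposed row: 3221 − 1992 = 1229.
So a = 2104, b = 617, c = 1229, d = 1992.
OR = (a·d)/(b·c) = (2104 × 1992) / (617 × 1229) = 4191168 / 758293 = 5.52711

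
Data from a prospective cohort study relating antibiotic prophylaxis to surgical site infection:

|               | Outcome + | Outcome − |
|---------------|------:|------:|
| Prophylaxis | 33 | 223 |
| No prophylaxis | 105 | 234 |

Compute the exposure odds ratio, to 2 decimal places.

Cells: a = 33, b = 223, c = 105, d = 234.
OR = (a·d)/(b·c) = (33 × 234) / (223 × 105) = 7722 / 23415 = 0.32979
Exposure is associated with lower odds of surgical site infection (OR = 0.33 < 1).

0.33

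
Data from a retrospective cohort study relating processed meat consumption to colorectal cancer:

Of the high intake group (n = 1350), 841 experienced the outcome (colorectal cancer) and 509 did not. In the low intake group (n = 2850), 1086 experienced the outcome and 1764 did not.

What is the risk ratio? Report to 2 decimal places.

From the description: a = 841, b = 509, c = 1086, d = 1764.
Risk in exposed = 841/1350 = 0.62296; risk in unexposed = 1086/2850 = 0.38105.
RR = 0.62296 / 0.38105 = 1.63485
The risk among the exposed is 1.63 times that among the unexposed.

1.63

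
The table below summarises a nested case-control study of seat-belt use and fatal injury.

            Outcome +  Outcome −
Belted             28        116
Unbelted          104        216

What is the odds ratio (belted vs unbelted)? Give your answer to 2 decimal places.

0.50

Cells: a = 28, b = 116, c = 104, d = 216.
OR = (a·d)/(b·c) = (28 × 216) / (116 × 104) = 6048 / 12064 = 0.50133
Exposure is associated with lower odds of fatal injury (OR = 0.50 < 1).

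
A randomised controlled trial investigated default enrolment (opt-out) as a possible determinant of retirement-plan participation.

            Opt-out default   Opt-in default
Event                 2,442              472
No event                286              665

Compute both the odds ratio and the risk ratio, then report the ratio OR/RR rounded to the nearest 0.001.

Reading the table with exposure as columns: a = 2442 (Opt-out default, case), b = 286 (Opt-out default, non-case), c = 472 (Opt-in default, case), d = 665.
OR = (2442·665)/(286·472) = 1623930/134992 = 12.02982
Risk in exposed = 2442/2728 = 0.89516; risk in unexposed = 472/1137 = 0.41513; RR = 2.15635
OR/RR = 12.02982 / 2.15635 = 5.57878
The outcome is not rare, so the OR lies further from 1 than the RR.

5.579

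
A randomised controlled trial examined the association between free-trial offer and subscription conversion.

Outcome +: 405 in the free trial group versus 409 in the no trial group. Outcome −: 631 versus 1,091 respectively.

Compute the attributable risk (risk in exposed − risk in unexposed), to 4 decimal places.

From the description: a = 405, b = 631, c = 409, d = 1091.
Risk in exposed = 405/1036 = 0.390927; risk in unexposed = 409/1500 = 0.272667.
Risk difference = 0.390927 − 0.272667 = 0.118260

0.1183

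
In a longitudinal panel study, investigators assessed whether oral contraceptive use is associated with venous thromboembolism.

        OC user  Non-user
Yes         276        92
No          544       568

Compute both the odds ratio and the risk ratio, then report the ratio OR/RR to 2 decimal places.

Reading the table with exposure as columns: a = 276 (OC user, case), b = 544 (OC user, non-case), c = 92 (Non-user, case), d = 568.
OR = (276·568)/(544·92) = 156768/50048 = 3.13235
Risk in exposed = 276/820 = 0.33659; risk in unexposed = 92/660 = 0.13939; RR = 2.41463
OR/RR = 3.13235 / 2.41463 = 1.29724
The outcome is not rare, so the OR lies further from 1 than the RR.

1.30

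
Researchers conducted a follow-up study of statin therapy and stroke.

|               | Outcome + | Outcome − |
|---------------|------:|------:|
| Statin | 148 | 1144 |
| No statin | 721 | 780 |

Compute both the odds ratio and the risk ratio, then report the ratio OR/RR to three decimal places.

0.587

Cells: a = 148, b = 1144, c = 721, d = 780.
OR = (148·780)/(1144·721) = 115440/824824 = 0.13996
Risk in exposed = 148/1292 = 0.11455; risk in unexposed = 721/1501 = 0.48035; RR = 0.23848
OR/RR = 0.13996 / 0.23848 = 0.58688
The outcome is not rare, so the OR lies further from 1 than the RR.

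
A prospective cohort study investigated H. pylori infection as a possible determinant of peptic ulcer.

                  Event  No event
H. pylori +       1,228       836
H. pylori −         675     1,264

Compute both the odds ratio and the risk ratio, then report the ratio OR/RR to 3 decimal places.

Cells: a = 1228, b = 836, c = 675, d = 1264.
OR = (1228·1264)/(836·675) = 1552192/564300 = 2.75065
Risk in exposed = 1228/2064 = 0.59496; risk in unexposed = 675/1939 = 0.34812; RR = 1.70908
OR/RR = 2.75065 / 1.70908 = 1.60943
The outcome is not rare, so the OR lies further from 1 than the RR.

1.609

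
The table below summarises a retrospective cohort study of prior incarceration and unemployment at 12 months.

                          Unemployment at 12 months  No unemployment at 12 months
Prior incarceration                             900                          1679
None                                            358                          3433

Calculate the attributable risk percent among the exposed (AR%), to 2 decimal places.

72.94

Cells: a = 900, b = 1679, c = 358, d = 3433.
Risk in exposed = 900/2579 = 0.34897; risk in unexposed = 358/3791 = 0.09443.
RR = 0.34897/0.09443 = 3.69540
AR% = (RR − 1)/RR × 100 = (3.69540 − 1)/3.69540 × 100 = 72.9394%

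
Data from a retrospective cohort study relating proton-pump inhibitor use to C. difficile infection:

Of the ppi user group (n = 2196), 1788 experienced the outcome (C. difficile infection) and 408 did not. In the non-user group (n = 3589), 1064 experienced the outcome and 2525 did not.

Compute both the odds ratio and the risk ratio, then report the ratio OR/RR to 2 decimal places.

From the description: a = 1788, b = 408, c = 1064, d = 2525.
OR = (1788·2525)/(408·1064) = 4514700/434112 = 10.39985
Risk in exposed = 1788/2196 = 0.81421; risk in unexposed = 1064/3589 = 0.29646; RR = 2.74642
OR/RR = 10.39985 / 2.74642 = 3.78669
The outcome is not rare, so the OR lies further from 1 than the RR.

3.79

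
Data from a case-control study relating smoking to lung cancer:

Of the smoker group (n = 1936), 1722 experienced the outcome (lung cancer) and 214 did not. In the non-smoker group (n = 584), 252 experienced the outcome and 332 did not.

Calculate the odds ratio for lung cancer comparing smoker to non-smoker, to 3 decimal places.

From the description: a = 1722, b = 214, c = 252, d = 332.
OR = (a·d)/(b·c) = (1722 × 332) / (214 × 252) = 571704 / 53928 = 10.60125
The odds of lung cancer are about 10.60 times as high in the smoker group.

10.601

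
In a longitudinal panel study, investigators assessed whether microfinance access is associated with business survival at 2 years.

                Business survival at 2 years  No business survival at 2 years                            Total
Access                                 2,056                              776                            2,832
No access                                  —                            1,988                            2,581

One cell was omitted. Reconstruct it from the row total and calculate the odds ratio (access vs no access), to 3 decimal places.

The missing cell is in the unexposed row: 2581 − 1988 = 593.
So a = 2056, b = 776, c = 593, d = 1988.
OR = (a·d)/(b·c) = (2056 × 1988) / (776 × 593) = 4087328 / 460168 = 8.88225

8.882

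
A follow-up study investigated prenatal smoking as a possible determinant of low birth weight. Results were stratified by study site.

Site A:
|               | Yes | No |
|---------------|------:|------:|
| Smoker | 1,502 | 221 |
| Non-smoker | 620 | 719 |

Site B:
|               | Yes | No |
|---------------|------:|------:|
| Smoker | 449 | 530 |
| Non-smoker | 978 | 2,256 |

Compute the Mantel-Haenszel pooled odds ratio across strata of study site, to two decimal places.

3.54

OR_MH = Σ(aᵢdᵢ/nᵢ) / Σ(bᵢcᵢ/nᵢ), where nᵢ is the stratum total.
Stratum 1 (Site A): n = 3062; a·d/n = 1502·719/3062 = 352.6904; b·c/n = 221·620/3062 = 44.7485
Stratum 2 (Site B): n = 4213; a·d/n = 449·2256/4213 = 240.4329; b·c/n = 530·978/4213 = 123.0335
OR_MH = (352.6904 + 240.4329) / (44.7485 + 123.0335) = 593.1233 / 167.7820 = 3.53508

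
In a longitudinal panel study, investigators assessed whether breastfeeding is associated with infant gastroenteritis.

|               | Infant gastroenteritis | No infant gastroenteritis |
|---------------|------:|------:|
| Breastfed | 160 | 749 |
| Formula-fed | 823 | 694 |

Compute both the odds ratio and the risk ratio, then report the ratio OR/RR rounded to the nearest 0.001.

Cells: a = 160, b = 749, c = 823, d = 694.
OR = (160·694)/(749·823) = 111040/616427 = 0.18013
Risk in exposed = 160/909 = 0.17602; risk in unexposed = 823/1517 = 0.54252; RR = 0.32445
OR/RR = 0.18013 / 0.32445 = 0.55521
The outcome is not rare, so the OR lies further from 1 than the RR.

0.555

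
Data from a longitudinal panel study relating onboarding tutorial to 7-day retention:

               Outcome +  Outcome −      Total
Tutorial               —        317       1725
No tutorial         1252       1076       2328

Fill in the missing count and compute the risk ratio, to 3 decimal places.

1.518

The missing cell is in the exposed row: 1725 − 317 = 1408.
So a = 1408, b = 317, c = 1252, d = 1076.
RR = [a/(a+b)] / [c/(c+d)] = (1408/1725) / (1252/2328) = 0.81623/0.53780 = 1.51772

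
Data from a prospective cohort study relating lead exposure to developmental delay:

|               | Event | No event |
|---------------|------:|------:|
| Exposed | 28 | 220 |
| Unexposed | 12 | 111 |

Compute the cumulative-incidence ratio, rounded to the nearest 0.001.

1.157

Cells: a = 28, b = 220, c = 12, d = 111.
Risk in exposed = 28/248 = 0.11290; risk in unexposed = 12/123 = 0.09756.
RR = 0.11290 / 0.09756 = 1.15726
The risk among the exposed is 1.16 times that among the unexposed.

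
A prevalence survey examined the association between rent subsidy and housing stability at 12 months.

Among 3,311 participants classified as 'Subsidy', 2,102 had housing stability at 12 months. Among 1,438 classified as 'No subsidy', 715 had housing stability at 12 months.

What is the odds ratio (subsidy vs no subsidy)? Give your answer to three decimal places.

1.758

From the description: a = 2102, b = 1209, c = 715, d = 723.
OR = (a·d)/(b·c) = (2102 × 723) / (1209 × 715) = 1519746 / 864435 = 1.75808
The odds of housing stability at 12 months are about 1.76 times as high in the subsidy group.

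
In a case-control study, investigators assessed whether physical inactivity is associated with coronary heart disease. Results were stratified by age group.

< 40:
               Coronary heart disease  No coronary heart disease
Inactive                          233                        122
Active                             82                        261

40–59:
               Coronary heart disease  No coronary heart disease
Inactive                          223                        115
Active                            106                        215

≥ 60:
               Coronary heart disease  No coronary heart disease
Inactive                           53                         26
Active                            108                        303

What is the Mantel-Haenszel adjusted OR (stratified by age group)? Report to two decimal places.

5.00

OR_MH = Σ(aᵢdᵢ/nᵢ) / Σ(bᵢcᵢ/nᵢ), where nᵢ is the stratum total.
Stratum 1 (< 40): n = 698; a·d/n = 233·261/698 = 87.1246; b·c/n = 122·82/698 = 14.3324
Stratum 2 (40–59): n = 659; a·d/n = 223·215/659 = 72.7542; b·c/n = 115·106/659 = 18.4977
Stratum 3 (≥ 60): n = 490; a·d/n = 53·303/490 = 32.7735; b·c/n = 26·108/490 = 5.7306
OR_MH = (87.1246 + 72.7542 + 32.7735) / (14.3324 + 18.4977 + 5.7306) = 192.6523 / 38.5607 = 4.99608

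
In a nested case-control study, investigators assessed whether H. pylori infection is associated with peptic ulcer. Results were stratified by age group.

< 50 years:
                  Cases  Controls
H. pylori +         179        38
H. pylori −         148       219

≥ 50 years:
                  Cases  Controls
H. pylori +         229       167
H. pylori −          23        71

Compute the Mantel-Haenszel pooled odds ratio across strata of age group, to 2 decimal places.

OR_MH = Σ(aᵢdᵢ/nᵢ) / Σ(bᵢcᵢ/nᵢ), where nᵢ is the stratum total.
Stratum 1 (< 50 years): n = 584; a·d/n = 179·219/584 = 67.1250; b·c/n = 38·148/584 = 9.6301
Stratum 2 (≥ 50 years): n = 490; a·d/n = 229·71/490 = 33.1816; b·c/n = 167·23/490 = 7.8388
OR_MH = (67.1250 + 33.1816) / (9.6301 + 7.8388) = 100.3066 / 17.4689 = 5.74201

5.74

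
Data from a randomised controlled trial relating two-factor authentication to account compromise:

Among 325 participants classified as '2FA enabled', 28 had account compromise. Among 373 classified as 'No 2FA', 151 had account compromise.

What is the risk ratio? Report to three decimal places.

0.213

From the description: a = 28, b = 297, c = 151, d = 222.
Risk in exposed = 28/325 = 0.08615; risk in unexposed = 151/373 = 0.40483.
RR = 0.08615 / 0.40483 = 0.21282
The risk is 79% lower among the exposed than among the unexposed.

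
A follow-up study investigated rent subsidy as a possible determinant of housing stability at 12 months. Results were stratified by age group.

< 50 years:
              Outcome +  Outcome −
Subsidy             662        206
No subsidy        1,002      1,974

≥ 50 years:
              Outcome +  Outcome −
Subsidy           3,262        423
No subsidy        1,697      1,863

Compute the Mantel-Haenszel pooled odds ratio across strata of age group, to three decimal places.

OR_MH = Σ(aᵢdᵢ/nᵢ) / Σ(bᵢcᵢ/nᵢ), where nᵢ is the stratum total.
Stratum 1 (< 50 years): n = 3844; a·d/n = 662·1974/3844 = 339.9553; b·c/n = 206·1002/3844 = 53.6972
Stratum 2 (≥ 50 years): n = 7245; a·d/n = 3262·1863/7245 = 838.8000; b·c/n = 423·1697/7245 = 99.0795
OR_MH = (339.9553 + 838.8000) / (53.6972 + 99.0795) = 1178.7553 / 152.7767 = 7.71554

7.716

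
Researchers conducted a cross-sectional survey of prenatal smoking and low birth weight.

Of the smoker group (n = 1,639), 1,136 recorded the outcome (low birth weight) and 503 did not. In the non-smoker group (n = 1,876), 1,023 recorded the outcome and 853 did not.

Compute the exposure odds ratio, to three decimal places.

1.883

From the description: a = 1136, b = 503, c = 1023, d = 853.
OR = (a·d)/(b·c) = (1136 × 853) / (503 × 1023) = 969008 / 514569 = 1.88314
The odds of low birth weight are about 1.88 times as high in the smoker group.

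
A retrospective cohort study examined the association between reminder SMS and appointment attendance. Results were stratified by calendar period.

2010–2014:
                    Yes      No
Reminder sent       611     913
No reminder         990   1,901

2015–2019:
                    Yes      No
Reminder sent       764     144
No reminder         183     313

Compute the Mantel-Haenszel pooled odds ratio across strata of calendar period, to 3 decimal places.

1.939

OR_MH = Σ(aᵢdᵢ/nᵢ) / Σ(bᵢcᵢ/nᵢ), where nᵢ is the stratum total.
Stratum 1 (2010–2014): n = 4415; a·d/n = 611·1901/4415 = 263.0829; b·c/n = 913·990/4415 = 204.7271
Stratum 2 (2015–2019): n = 1404; a·d/n = 764·313/1404 = 170.3219; b·c/n = 144·183/1404 = 18.7692
OR_MH = (263.0829 + 170.3219) / (204.7271 + 18.7692) = 433.4048 / 223.4963 = 1.93920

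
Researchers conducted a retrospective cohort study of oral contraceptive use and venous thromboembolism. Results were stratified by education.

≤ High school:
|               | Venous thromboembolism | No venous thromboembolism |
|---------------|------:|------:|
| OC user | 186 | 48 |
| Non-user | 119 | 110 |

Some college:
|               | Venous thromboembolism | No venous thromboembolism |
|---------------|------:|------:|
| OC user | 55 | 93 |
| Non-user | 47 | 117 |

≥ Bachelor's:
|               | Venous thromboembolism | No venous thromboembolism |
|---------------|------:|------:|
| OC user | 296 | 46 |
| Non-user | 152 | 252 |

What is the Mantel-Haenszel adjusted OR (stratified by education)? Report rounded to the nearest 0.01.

OR_MH = Σ(aᵢdᵢ/nᵢ) / Σ(bᵢcᵢ/nᵢ), where nᵢ is the stratum total.
Stratum 1 (≤ High school): n = 463; a·d/n = 186·110/463 = 44.1901; b·c/n = 48·119/463 = 12.3369
Stratum 2 (Some college): n = 312; a·d/n = 55·117/312 = 20.6250; b·c/n = 93·47/312 = 14.0096
Stratum 3 (≥ Bachelor's): n = 746; a·d/n = 296·252/746 = 99.9893; b·c/n = 46·152/746 = 9.3727
OR_MH = (44.1901 + 20.6250 + 99.9893) / (12.3369 + 14.0096 + 9.3727) = 164.8043 / 35.7192 = 4.61389

4.61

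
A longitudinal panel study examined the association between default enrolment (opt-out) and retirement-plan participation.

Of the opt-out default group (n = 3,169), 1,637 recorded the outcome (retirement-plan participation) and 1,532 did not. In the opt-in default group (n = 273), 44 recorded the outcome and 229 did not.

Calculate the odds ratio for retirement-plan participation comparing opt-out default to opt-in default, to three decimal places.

From the description: a = 1637, b = 1532, c = 44, d = 229.
OR = (a·d)/(b·c) = (1637 × 229) / (1532 × 44) = 374873 / 67408 = 5.56125
The odds of retirement-plan participation are about 5.56 times as high in the opt-out default group.

5.561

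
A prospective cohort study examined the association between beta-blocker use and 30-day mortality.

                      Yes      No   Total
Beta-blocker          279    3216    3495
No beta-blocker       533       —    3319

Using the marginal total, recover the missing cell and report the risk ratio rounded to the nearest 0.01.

The missing cell is in the unexposed row: 3319 − 533 = 2786.
So a = 279, b = 3216, c = 533, d = 2786.
RR = [a/(a+b)] / [c/(c+d)] = (279/3495) / (533/3319) = 0.07983/0.16059 = 0.49709

0.50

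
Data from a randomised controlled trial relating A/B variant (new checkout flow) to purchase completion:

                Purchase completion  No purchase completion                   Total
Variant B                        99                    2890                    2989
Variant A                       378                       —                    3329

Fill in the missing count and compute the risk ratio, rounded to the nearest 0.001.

The missing cell is in the unexposed row: 3329 − 378 = 2951.
So a = 99, b = 2890, c = 378, d = 2951.
RR = [a/(a+b)] / [c/(c+d)] = (99/2989) / (378/3329) = 0.03312/0.11355 = 0.29170

0.292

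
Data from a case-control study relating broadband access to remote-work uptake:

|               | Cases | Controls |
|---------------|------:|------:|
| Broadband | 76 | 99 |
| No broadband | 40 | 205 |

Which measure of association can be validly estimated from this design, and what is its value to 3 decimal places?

Cells: a = 76, b = 99, c = 40, d = 205.
This is a case-control study: participants were sampled on outcome status, so risks in the source population cannot be estimated directly — relative risk is not valid here. The odds ratio is the appropriate measure.
OR = (a·d)/(b·c) = (76 × 205) / (99 × 40) = 15580 / 3960 = 3.93434

3.934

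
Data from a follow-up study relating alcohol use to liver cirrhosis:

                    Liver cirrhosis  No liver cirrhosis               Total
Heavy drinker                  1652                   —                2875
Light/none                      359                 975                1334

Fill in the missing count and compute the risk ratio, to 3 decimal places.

The missing cell is in the exposed row: 2875 − 1652 = 1223.
So a = 1652, b = 1223, c = 359, d = 975.
RR = [a/(a+b)] / [c/(c+d)] = (1652/2875) / (359/1334) = 0.57461/0.26912 = 2.13518

2.135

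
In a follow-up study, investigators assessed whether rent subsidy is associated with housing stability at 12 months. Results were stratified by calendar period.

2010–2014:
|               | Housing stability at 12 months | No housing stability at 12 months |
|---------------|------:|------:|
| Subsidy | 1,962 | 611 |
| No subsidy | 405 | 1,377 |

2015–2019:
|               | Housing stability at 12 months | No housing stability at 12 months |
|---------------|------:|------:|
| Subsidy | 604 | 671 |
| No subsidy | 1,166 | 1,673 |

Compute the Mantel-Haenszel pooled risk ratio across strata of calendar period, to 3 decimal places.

RR_MH = Σ(aᵢ·n₀ᵢ/nᵢ) / Σ(cᵢ·n₁ᵢ/nᵢ), with n₁ᵢ = aᵢ+bᵢ (exposed), n₀ᵢ = cᵢ+dᵢ (unexposed), nᵢ = n₁ᵢ+n₀ᵢ.
Stratum 1 (2010–2014): n₁ = 2573, n₀ = 1782, n = 4355; a·n₀/n = 1962·1782/4355 = 802.8207; c·n₁/n = 405·2573/4355 = 239.2801
Stratum 2 (2015–2019): n₁ = 1275, n₀ = 2839, n = 4114; a·n₀/n = 604·2839/4114 = 416.8099; c·n₁/n = 1166·1275/4114 = 361.3636
RR_MH = (802.8207 + 416.8099) / (239.2801 + 361.3636) = 1219.6306 / 600.6438 = 2.03054

2.031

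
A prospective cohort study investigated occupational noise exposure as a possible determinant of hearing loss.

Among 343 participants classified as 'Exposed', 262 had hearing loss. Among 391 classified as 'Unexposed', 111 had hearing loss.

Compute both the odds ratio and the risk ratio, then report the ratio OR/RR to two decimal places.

From the description: a = 262, b = 81, c = 111, d = 280.
OR = (262·280)/(81·111) = 73360/8991 = 8.15927
Risk in exposed = 262/343 = 0.76385; risk in unexposed = 111/391 = 0.28389; RR = 2.69067
OR/RR = 8.15927 / 2.69067 = 3.03243
The outcome is not rare, so the OR lies further from 1 than the RR.

3.03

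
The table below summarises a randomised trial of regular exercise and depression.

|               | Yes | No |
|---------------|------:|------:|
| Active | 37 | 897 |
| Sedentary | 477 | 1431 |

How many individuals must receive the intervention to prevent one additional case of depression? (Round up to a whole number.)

5

Risk in treated group = 37/934 = 0.03961; risk in control = 477/1908 = 0.25000.
Absolute risk reduction = 0.25000 − 0.03961 = 0.21039
NNT = 1 / ARR = 1 / 0.21039 = 4.753 → round up → 5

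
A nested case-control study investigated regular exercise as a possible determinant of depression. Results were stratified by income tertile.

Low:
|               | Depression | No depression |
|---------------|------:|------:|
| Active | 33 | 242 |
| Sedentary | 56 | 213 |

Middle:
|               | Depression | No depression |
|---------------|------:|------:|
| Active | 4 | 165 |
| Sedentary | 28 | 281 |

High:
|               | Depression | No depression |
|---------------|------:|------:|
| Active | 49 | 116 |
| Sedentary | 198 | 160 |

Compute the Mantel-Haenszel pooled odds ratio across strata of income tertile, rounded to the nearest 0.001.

OR_MH = Σ(aᵢdᵢ/nᵢ) / Σ(bᵢcᵢ/nᵢ), where nᵢ is the stratum total.
Stratum 1 (Low): n = 544; a·d/n = 33·213/544 = 12.9210; b·c/n = 242·56/544 = 24.9118
Stratum 2 (Middle): n = 478; a·d/n = 4·281/478 = 2.3515; b·c/n = 165·28/478 = 9.6653
Stratum 3 (High): n = 523; a·d/n = 49·160/523 = 14.9904; b·c/n = 116·198/523 = 43.9159
OR_MH = (12.9210 + 2.3515 + 14.9904) / (24.9118 + 9.6653 + 43.9159) = 30.2629 / 78.4929 = 0.38555

0.386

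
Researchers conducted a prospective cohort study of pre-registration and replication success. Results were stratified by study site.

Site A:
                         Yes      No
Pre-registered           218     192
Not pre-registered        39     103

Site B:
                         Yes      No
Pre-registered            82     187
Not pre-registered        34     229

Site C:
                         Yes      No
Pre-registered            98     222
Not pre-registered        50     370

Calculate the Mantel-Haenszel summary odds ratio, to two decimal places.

OR_MH = Σ(aᵢdᵢ/nᵢ) / Σ(bᵢcᵢ/nᵢ), where nᵢ is the stratum total.
Stratum 1 (Site A): n = 552; a·d/n = 218·103/552 = 40.6775; b·c/n = 192·39/552 = 13.5652
Stratum 2 (Site B): n = 532; a·d/n = 82·229/532 = 35.2970; b·c/n = 187·34/532 = 11.9511
Stratum 3 (Site C): n = 740; a·d/n = 98·370/740 = 49.0000; b·c/n = 222·50/740 = 15.0000
OR_MH = (40.6775 + 35.2970 + 49.0000) / (13.5652 + 11.9511 + 15.0000) = 124.9745 / 40.5163 = 3.08455

3.08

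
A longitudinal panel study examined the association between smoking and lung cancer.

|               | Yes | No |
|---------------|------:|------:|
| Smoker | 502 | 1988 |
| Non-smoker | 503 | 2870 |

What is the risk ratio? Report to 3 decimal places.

1.352

Cells: a = 502, b = 1988, c = 503, d = 2870.
Risk in exposed = 502/2490 = 0.20161; risk in unexposed = 503/3373 = 0.14913.
RR = 0.20161 / 0.14913 = 1.35193
The risk among the exposed is 1.35 times that among the unexposed.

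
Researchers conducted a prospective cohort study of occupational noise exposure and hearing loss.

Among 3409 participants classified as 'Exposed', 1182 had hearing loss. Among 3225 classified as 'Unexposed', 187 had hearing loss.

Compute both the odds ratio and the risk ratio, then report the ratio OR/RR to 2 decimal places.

1.44

From the description: a = 1182, b = 2227, c = 187, d = 3038.
OR = (1182·3038)/(2227·187) = 3590916/416449 = 8.62270
Risk in exposed = 1182/3409 = 0.34673; risk in unexposed = 187/3225 = 0.05798; RR = 5.97969
OR/RR = 8.62270 / 5.97969 = 1.44200
The outcome is not rare, so the OR lies further from 1 than the RR.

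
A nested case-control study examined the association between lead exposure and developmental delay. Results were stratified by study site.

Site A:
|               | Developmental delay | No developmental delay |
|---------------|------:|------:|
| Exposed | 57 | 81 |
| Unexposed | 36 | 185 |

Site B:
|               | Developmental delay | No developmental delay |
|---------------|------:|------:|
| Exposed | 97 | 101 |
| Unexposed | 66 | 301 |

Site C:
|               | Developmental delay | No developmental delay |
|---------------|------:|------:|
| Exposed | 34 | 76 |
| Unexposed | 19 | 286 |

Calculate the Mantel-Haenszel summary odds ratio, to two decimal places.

OR_MH = Σ(aᵢdᵢ/nᵢ) / Σ(bᵢcᵢ/nᵢ), where nᵢ is the stratum total.
Stratum 1 (Site A): n = 359; a·d/n = 57·185/359 = 29.3733; b·c/n = 81·36/359 = 8.1226
Stratum 2 (Site B): n = 565; a·d/n = 97·301/565 = 51.6761; b·c/n = 101·66/565 = 11.7982
Stratum 3 (Site C): n = 415; a·d/n = 34·286/415 = 23.4313; b·c/n = 76·19/415 = 3.4795
OR_MH = (29.3733 + 51.6761 + 23.4313) / (8.1226 + 11.7982 + 3.4795) = 104.4807 / 23.4003 = 4.46493

4.46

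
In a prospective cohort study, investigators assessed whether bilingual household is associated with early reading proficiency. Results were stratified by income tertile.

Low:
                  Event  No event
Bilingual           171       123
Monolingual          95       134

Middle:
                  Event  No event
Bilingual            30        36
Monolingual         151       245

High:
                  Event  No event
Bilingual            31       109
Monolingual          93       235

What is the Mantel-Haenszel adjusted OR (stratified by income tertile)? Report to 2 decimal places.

OR_MH = Σ(aᵢdᵢ/nᵢ) / Σ(bᵢcᵢ/nᵢ), where nᵢ is the stratum total.
Stratum 1 (Low): n = 523; a·d/n = 171·134/523 = 43.8126; b·c/n = 123·95/523 = 22.3423
Stratum 2 (Middle): n = 462; a·d/n = 30·245/462 = 15.9091; b·c/n = 36·151/462 = 11.7662
Stratum 3 (High): n = 468; a·d/n = 31·235/468 = 15.5662; b·c/n = 109·93/468 = 21.6603
OR_MH = (43.8126 + 15.9091 + 15.5662) / (22.3423 + 11.7662 + 21.6603) = 75.2879 / 55.7687 = 1.35000

1.35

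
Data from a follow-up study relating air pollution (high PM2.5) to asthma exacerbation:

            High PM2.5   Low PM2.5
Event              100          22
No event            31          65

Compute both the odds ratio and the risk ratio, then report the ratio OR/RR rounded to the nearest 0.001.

Reading the table with exposure as columns: a = 100 (High PM2.5, case), b = 31 (High PM2.5, non-case), c = 22 (Low PM2.5, case), d = 65.
OR = (100·65)/(31·22) = 6500/682 = 9.53079
Risk in exposed = 100/131 = 0.76336; risk in unexposed = 22/87 = 0.25287; RR = 3.01874
OR/RR = 9.53079 / 3.01874 = 3.15721
The outcome is not rare, so the OR lies further from 1 than the RR.

3.157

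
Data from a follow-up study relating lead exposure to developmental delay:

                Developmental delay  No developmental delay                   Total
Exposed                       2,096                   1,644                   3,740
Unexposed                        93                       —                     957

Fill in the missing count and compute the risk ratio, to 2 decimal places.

5.77

The missing cell is in the unexposed row: 957 − 93 = 864.
So a = 2096, b = 1644, c = 93, d = 864.
RR = [a/(a+b)] / [c/(c+d)] = (2096/3740) / (93/957) = 0.56043/0.09718 = 5.76698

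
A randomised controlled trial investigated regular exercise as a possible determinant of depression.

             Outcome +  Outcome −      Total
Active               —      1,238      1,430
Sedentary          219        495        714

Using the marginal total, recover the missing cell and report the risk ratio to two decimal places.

0.44

The missing cell is in the exposed row: 1430 − 1238 = 192.
So a = 192, b = 1238, c = 219, d = 495.
RR = [a/(a+b)] / [c/(c+d)] = (192/1430) / (219/714) = 0.13427/0.30672 = 0.43774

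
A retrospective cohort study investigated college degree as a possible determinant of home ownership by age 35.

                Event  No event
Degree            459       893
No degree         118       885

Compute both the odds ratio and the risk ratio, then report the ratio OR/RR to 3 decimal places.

Cells: a = 459, b = 893, c = 118, d = 885.
OR = (459·885)/(893·118) = 406215/105374 = 3.85498
Risk in exposed = 459/1352 = 0.33950; risk in unexposed = 118/1003 = 0.11765; RR = 2.88572
OR/RR = 3.85498 / 2.88572 = 1.33588
The outcome is not rare, so the OR lies further from 1 than the RR.

1.336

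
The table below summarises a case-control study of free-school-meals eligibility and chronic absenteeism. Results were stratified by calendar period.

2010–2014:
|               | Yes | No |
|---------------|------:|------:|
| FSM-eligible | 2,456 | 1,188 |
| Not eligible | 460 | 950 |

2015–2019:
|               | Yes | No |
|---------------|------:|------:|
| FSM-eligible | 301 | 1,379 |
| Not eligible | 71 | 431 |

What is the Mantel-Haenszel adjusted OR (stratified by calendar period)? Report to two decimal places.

3.41

OR_MH = Σ(aᵢdᵢ/nᵢ) / Σ(bᵢcᵢ/nᵢ), where nᵢ is the stratum total.
Stratum 1 (2010–2014): n = 5054; a·d/n = 2456·950/5054 = 461.6541; b·c/n = 1188·460/5054 = 108.1282
Stratum 2 (2015–2019): n = 2182; a·d/n = 301·431/2182 = 59.4551; b·c/n = 1379·71/2182 = 44.8712
OR_MH = (461.6541 + 59.4551) / (108.1282 + 44.8712) = 521.1092 / 152.9994 = 3.40596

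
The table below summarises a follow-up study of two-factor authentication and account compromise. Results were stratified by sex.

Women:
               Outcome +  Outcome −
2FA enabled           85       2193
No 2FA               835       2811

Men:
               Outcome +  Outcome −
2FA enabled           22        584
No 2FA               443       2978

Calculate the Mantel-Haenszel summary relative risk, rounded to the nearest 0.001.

RR_MH = Σ(aᵢ·n₀ᵢ/nᵢ) / Σ(cᵢ·n₁ᵢ/nᵢ), with n₁ᵢ = aᵢ+bᵢ (exposed), n₀ᵢ = cᵢ+dᵢ (unexposed), nᵢ = n₁ᵢ+n₀ᵢ.
Stratum 1 (Women): n₁ = 2278, n₀ = 3646, n = 5924; a·n₀/n = 85·3646/5924 = 52.3143; c·n₁/n = 835·2278/5924 = 321.0888
Stratum 2 (Men): n₁ = 606, n₀ = 3421, n = 4027; a·n₀/n = 22·3421/4027 = 18.6893; c·n₁/n = 443·606/4027 = 66.6645
RR_MH = (52.3143 + 18.6893) / (321.0888 + 66.6645) = 71.0037 / 387.7533 = 0.18312

0.183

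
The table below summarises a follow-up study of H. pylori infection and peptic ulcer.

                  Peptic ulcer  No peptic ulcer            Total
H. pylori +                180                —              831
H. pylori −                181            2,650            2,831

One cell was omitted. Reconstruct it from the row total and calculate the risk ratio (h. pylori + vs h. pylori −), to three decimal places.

3.388

The missing cell is in the exposed row: 831 − 180 = 651.
So a = 180, b = 651, c = 181, d = 2650.
RR = [a/(a+b)] / [c/(c+d)] = (180/831) / (181/2831) = 0.21661/0.06394 = 3.38792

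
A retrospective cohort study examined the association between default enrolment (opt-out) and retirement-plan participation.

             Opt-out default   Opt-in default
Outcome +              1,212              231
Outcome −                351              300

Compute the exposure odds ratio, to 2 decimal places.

4.48

Reading the table with exposure as columns: a = 1212 (Opt-out default, case), b = 351 (Opt-out default, non-case), c = 231 (Opt-in default, case), d = 300.
OR = (a·d)/(b·c) = (1212 × 300) / (351 × 231) = 363600 / 81081 = 4.48440
The odds of retirement-plan participation are about 4.48 times as high in the opt-out default group.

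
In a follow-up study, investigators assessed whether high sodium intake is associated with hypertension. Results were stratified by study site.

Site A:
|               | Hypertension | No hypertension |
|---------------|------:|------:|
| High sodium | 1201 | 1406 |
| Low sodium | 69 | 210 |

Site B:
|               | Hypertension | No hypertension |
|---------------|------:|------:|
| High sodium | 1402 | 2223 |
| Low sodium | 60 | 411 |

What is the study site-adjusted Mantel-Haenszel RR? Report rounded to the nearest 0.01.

2.40

RR_MH = Σ(aᵢ·n₀ᵢ/nᵢ) / Σ(cᵢ·n₁ᵢ/nᵢ), with n₁ᵢ = aᵢ+bᵢ (exposed), n₀ᵢ = cᵢ+dᵢ (unexposed), nᵢ = n₁ᵢ+n₀ᵢ.
Stratum 1 (Site A): n₁ = 2607, n₀ = 279, n = 2886; a·n₀/n = 1201·279/2886 = 116.1050; c·n₁/n = 69·2607/2886 = 62.3295
Stratum 2 (Site B): n₁ = 3625, n₀ = 471, n = 4096; a·n₀/n = 1402·471/4096 = 161.2163; c·n₁/n = 60·3625/4096 = 53.1006
RR_MH = (116.1050 + 161.2163) / (62.3295 + 53.1006) = 277.3213 / 115.4301 = 2.40250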